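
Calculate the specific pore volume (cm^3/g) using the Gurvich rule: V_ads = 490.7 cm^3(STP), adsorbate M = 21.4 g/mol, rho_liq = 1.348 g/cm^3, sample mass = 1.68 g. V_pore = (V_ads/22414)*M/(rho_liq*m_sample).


Moles adsorbed n = V_ads / 22414 = 490.7 / 22414 = 2.189257e-02 mol
Liquid volume V_liq = n * M / rho_liq = 2.189257e-02 * 21.4 / 1.348 = 0.34755 cm^3
Specific pore volume V_pore = V_liq / m_sample = 0.34755 / 1.68
V_pore = 0.2069 cm^3/g

0.2069


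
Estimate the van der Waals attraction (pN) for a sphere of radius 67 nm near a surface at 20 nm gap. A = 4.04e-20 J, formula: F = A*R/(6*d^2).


Convert to SI: R = 67 nm = 6.7e-08 m, d = 20 nm = 2e-08 m
F = A * R / (6 * d^2)
F = 4.04e-20 * 6.7e-08 / (6 * (2e-08)^2)
F = 1.12783e-12 N = 1.128 pN

1.128


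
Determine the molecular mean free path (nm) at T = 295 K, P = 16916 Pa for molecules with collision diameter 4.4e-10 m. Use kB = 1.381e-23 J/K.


Mean free path: lambda = kB*T / (sqrt(2) * pi * d^2 * P)
lambda = 1.381e-23 * 295 / (sqrt(2) * pi * (4.4e-10)^2 * 16916)
lambda = 2.79993e-07 m
lambda = 279.99 nm

279.99


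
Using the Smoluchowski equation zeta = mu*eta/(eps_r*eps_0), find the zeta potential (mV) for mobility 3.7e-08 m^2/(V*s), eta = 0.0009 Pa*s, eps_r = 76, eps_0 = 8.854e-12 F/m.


Smoluchowski equation: zeta = mu * eta / (eps_r * eps_0)
zeta = 3.7e-08 * 0.0009 / (76 * 8.854e-12)
zeta = 0.049487 V = 49.49 mV

49.49


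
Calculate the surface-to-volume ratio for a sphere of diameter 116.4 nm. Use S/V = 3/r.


Radius r = 116.4/2 = 58.2 nm
S/V = 3 / r = 3 / 58.2
S/V = 0.0515 nm^-1

0.0515


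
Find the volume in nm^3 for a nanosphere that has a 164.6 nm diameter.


Radius r = 164.6/2 = 82.3 nm
Volume V = (4/3) * pi * r^3
V = (4/3) * pi * (82.3)^3
V = 2335006.61 nm^3

2335006.61


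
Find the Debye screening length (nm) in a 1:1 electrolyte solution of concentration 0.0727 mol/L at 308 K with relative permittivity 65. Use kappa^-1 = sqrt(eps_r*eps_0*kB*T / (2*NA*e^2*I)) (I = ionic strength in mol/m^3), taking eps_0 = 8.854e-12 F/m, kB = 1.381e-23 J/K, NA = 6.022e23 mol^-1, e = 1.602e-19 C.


Ionic strength I = 0.0727 * 1^2 * 1000 = 72.7 mol/m^3
kappa^-1 = sqrt(65 * 8.854e-12 * 1.381e-23 * 308 / (2 * 6.022e23 * (1.602e-19)^2 * 72.7))
kappa^-1 = 1.044 nm

1.044


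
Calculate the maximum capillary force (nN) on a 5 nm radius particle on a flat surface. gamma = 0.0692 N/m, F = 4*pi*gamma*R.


Convert radius: R = 5 nm = 5e-09 m
F = 4 * pi * gamma * R
F = 4 * pi * 0.0692 * 5e-09
F = 4.34796e-09 N = 4.348 nN

4.348


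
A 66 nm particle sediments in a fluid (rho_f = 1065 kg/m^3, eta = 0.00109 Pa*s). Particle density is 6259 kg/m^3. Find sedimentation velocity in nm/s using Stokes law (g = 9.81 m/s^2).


Radius R = 66/2 nm = 3.3e-08 m
Density difference = 6259 - 1065 = 5194 kg/m^3
v = 2 * R^2 * (rho_p - rho_f) * g / (9 * eta)
v = 2 * (3.3e-08)^2 * 5194 * 9.81 / (9 * 0.00109)
v = 1.13125e-08 m/s = 11.3125 nm/s

11.3125


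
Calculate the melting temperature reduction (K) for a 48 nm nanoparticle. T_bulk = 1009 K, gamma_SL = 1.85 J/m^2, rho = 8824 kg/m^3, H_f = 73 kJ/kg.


Radius R = 48/2 = 24 nm = 2.4e-08 m
Convert H_f = 73 kJ/kg = 73000 J/kg
dT = 2 * gamma_SL * T_bulk / (rho * H_f * R)
dT = 2 * 1.85 * 1009 / (8824 * 73000 * 2.4e-08)
dT = 241.5 K

241.5


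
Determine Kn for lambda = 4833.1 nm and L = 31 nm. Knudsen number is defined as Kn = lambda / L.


Knudsen number Kn = lambda / L
Kn = 4833.1 / 31
Kn = 155.9065

155.9065


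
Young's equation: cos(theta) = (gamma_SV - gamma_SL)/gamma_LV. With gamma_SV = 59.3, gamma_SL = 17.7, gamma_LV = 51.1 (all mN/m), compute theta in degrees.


cos(theta) = (gamma_SV - gamma_SL) / gamma_LV
cos(theta) = (59.3 - 17.7) / 51.1
cos(theta) = 0.81409
theta = arccos(0.81409) = 35.5 degrees

35.5


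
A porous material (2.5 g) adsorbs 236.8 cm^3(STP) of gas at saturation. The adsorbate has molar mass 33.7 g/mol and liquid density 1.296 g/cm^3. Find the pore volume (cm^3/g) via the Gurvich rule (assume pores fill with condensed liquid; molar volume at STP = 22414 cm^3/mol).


Moles adsorbed n = V_ads / 22414 = 236.8 / 22414 = 1.056483e-02 mol
Liquid volume V_liq = n * M / rho_liq = 1.056483e-02 * 33.7 / 1.296 = 0.27472 cm^3
Specific pore volume V_pore = V_liq / m_sample = 0.27472 / 2.5
V_pore = 0.1099 cm^3/g

0.1099


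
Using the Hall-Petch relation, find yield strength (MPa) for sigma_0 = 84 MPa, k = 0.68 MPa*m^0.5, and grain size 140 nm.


d = 140 nm = 1.4e-07 m
sqrt(d) = 0.0003741657
Hall-Petch contribution = k / sqrt(d) = 0.68 / 0.0003741657 = 1817.4 MPa
sigma = sigma_0 + k/sqrt(d) = 84 + 1817.4 = 1901.4 MPa

1901.4


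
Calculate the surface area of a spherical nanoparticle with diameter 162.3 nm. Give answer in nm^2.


Radius r = 162.3/2 = 81.15 nm
Surface area SA = 4 * pi * r^2
SA = 4 * pi * (81.15)^2
SA = 82753.6 nm^2

82753.6


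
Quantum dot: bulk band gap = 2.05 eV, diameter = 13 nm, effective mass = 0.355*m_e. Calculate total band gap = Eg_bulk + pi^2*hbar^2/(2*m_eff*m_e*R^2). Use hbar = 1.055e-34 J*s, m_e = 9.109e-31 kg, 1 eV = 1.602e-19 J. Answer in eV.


Radius R = 13/2 nm = 6.5e-09 m
Confinement energy dE = pi^2 * hbar^2 / (2 * m_eff * m_e * R^2)
dE = pi^2 * (1.055e-34)^2 / (2 * 0.355 * 9.109e-31 * (6.5e-09)^2) J, divided by 1.602e-19 J/eV
dE = 0.0251 eV
Total band gap = E_g(bulk) + dE = 2.05 + 0.0251 = 2.0751 eV

2.0751


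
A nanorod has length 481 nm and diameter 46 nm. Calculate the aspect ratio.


Aspect ratio AR = length / diameter
AR = 481 / 46
AR = 10.46

10.46


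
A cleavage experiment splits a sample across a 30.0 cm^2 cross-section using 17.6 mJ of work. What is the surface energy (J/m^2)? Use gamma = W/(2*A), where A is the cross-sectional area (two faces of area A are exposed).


Convert: A = 30.0 cm^2 = 0.003 m^2, W = 17.6 mJ = 0.0176 J
Cleaving exposes two faces of area A, so total new surface = 2*A and gamma = W / (2*A)
gamma = 0.0176 / (2 * 0.003)
gamma = 2.933 J/m^2

2.933


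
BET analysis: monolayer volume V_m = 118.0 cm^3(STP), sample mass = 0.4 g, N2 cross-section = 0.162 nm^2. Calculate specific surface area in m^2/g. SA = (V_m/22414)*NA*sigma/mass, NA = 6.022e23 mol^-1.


Number of moles in monolayer = V_m / 22414 = 118.0 / 22414 = 0.00526457
Number of molecules = moles * NA = 0.00526457 * 6.022e23
SA = molecules * sigma / mass
SA = (118.0 / 22414) * 6.022e23 * 0.162e-18 / 0.4
SA = 1284.0 m^2/g

1284.0


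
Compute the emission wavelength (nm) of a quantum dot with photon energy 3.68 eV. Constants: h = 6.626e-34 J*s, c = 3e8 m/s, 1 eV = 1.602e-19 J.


Convert energy: E = 3.68 eV = 3.68 * 1.602e-19 = 5.89536e-19 J
lambda = h*c / E = 6.626e-34 * 3e8 / 5.89536e-19
lambda = 3.3718e-07 m = 337.2 nm

337.2


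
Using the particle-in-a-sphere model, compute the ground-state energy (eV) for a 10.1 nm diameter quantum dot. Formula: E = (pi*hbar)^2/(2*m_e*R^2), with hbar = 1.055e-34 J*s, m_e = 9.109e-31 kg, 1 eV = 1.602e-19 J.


Radius R = 10.1/2 = 5.05 nm = 5.05e-09 m
E = (pi * 1.055e-34)^2 / (2 * 9.109e-31 * (5.05e-09)^2)
E(J) = 2.3644e-21
E = E(J) / 1.602e-19 = 0.0148 eV

0.0148


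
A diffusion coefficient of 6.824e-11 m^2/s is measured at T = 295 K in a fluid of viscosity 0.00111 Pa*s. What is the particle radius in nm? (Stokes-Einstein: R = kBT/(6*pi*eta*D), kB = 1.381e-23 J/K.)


Stokes-Einstein: R = kB*T / (6*pi*eta*D)
R = 1.381e-23 * 295 / (6 * pi * 0.00111 * 6.824e-11)
R = 2.85333e-09 m = 2.85 nm

2.85


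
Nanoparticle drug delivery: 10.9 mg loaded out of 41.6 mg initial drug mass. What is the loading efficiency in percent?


Drug loading efficiency = (drug loaded / drug initial) * 100
DLE = 10.9 / 41.6 * 100
DLE = 0.262 * 100
DLE = 26.2%

26.2


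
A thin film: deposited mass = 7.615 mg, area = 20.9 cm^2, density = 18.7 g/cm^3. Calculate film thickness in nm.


Convert: m = 7.615 mg = 7.6150e-06 kg, A = 20.9 cm^2 = 2.0900e-03 m^2, rho = 18.7 g/cm^3 = 18700 kg/m^3
t = m / (A * rho)
t = 7.6150e-06 / (2.0900e-03 * 18700)
t = 1.9484e-07 m = 194.8 nm

194.8


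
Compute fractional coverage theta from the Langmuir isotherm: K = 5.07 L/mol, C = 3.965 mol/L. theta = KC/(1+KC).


Langmuir isotherm: theta = K*C / (1 + K*C)
K*C = 5.07 * 3.965 = 20.10255
theta = 20.10255 / (1 + 20.10255) = 20.10255 / 21.10255
theta = 0.9526

0.9526


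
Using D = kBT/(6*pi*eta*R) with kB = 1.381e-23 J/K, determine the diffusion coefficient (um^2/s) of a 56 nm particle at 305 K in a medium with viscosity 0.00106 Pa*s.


Radius R = 56/2 = 28 nm = 2.8e-08 m
D = kB*T / (6*pi*eta*R)
D = 1.381e-23 * 305 / (6 * pi * 0.00106 * 2.8e-08)
D = 7.52885e-12 m^2/s = 7.529 um^2/s

7.529


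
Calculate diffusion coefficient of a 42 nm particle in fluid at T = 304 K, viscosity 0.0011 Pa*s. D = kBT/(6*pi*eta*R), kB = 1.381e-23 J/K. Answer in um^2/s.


Radius R = 42/2 = 21 nm = 2.1e-08 m
D = kB*T / (6*pi*eta*R)
D = 1.381e-23 * 304 / (6 * pi * 0.0011 * 2.1e-08)
D = 9.64171e-12 m^2/s = 9.642 um^2/s

9.642


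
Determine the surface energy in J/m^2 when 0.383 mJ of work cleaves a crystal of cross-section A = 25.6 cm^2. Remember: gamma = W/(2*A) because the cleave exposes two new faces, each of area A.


Convert: A = 25.6 cm^2 = 0.00256 m^2, W = 0.383 mJ = 0.000383 J
Cleaving exposes two faces of area A, so total new surface = 2*A and gamma = W / (2*A)
gamma = 0.000383 / (2 * 0.00256)
gamma = 0.075 J/m^2

0.075


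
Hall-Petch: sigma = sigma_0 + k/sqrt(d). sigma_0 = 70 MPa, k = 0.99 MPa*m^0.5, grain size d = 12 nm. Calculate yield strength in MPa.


d = 12 nm = 1.2e-08 m
sqrt(d) = 0.0001095445
Hall-Petch contribution = k / sqrt(d) = 0.99 / 0.0001095445 = 9037.4 MPa
sigma = sigma_0 + k/sqrt(d) = 70 + 9037.4 = 9107.4 MPa

9107.4


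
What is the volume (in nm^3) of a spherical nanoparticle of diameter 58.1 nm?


Radius r = 58.1/2 = 29.05 nm
Volume V = (4/3) * pi * r^3
V = (4/3) * pi * (29.05)^3
V = 102689.73 nm^3

102689.73


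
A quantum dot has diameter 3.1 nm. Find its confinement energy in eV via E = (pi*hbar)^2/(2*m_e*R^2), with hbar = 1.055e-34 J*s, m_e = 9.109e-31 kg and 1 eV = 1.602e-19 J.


Radius R = 3.1/2 = 1.55 nm = 1.55e-09 m
E = (pi * 1.055e-34)^2 / (2 * 9.109e-31 * (1.55e-09)^2)
E(J) = 2.50981e-20
E = E(J) / 1.602e-19 = 0.1567 eV

0.1567


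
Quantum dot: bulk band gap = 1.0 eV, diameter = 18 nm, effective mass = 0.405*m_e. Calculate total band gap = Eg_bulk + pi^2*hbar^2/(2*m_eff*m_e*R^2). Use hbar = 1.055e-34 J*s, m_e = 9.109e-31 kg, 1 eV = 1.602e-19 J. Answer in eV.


Radius R = 18/2 nm = 9e-09 m
Confinement energy dE = pi^2 * hbar^2 / (2 * m_eff * m_e * R^2)
dE = pi^2 * (1.055e-34)^2 / (2 * 0.405 * 9.109e-31 * (9e-09)^2) J, divided by 1.602e-19 J/eV
dE = 0.0115 eV
Total band gap = E_g(bulk) + dE = 1.0 + 0.0115 = 1.0115 eV

1.0115


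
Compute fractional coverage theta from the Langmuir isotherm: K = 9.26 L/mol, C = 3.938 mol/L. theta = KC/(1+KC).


Langmuir isotherm: theta = K*C / (1 + K*C)
K*C = 9.26 * 3.938 = 36.46588
theta = 36.46588 / (1 + 36.46588) = 36.46588 / 37.46588
theta = 0.9733

0.9733


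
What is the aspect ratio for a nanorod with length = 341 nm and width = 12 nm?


Aspect ratio AR = length / diameter
AR = 341 / 12
AR = 28.42

28.42


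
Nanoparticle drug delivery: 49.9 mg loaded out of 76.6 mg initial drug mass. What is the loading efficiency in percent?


Drug loading efficiency = (drug loaded / drug initial) * 100
DLE = 49.9 / 76.6 * 100
DLE = 0.6514 * 100
DLE = 65.14%

65.14


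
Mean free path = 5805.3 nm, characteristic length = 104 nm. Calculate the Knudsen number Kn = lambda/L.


Knudsen number Kn = lambda / L
Kn = 5805.3 / 104
Kn = 55.8202

55.8202


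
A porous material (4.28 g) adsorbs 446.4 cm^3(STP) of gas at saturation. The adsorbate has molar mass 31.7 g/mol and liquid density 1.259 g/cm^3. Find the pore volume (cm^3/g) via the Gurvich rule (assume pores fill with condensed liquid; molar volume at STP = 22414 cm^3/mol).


Moles adsorbed n = V_ads / 22414 = 446.4 / 22414 = 1.991612e-02 mol
Liquid volume V_liq = n * M / rho_liq = 1.991612e-02 * 31.7 / 1.259 = 0.50146 cm^3
Specific pore volume V_pore = V_liq / m_sample = 0.50146 / 4.28
V_pore = 0.1172 cm^3/g

0.1172


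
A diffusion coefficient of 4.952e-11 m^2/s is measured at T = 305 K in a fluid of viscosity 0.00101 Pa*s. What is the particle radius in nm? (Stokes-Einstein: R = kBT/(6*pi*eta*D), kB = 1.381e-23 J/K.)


Stokes-Einstein: R = kB*T / (6*pi*eta*D)
R = 1.381e-23 * 305 / (6 * pi * 0.00101 * 4.952e-11)
R = 4.46777e-09 m = 4.47 nm

4.47


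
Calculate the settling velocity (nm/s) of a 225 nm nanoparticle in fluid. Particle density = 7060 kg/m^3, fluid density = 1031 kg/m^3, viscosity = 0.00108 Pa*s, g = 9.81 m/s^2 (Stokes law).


Radius R = 225/2 nm = 1.125e-07 m
Density difference = 7060 - 1031 = 6029 kg/m^3
v = 2 * R^2 * (rho_p - rho_f) * g / (9 * eta)
v = 2 * (1.125e-07)^2 * 6029 * 9.81 / (9 * 0.00108)
v = 1.54022e-07 m/s = 154.0221 nm/s

154.0221


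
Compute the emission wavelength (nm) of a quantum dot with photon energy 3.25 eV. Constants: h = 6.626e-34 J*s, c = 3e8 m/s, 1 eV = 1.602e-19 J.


Convert energy: E = 3.25 eV = 3.25 * 1.602e-19 = 5.2065e-19 J
lambda = h*c / E = 6.626e-34 * 3e8 / 5.2065e-19
lambda = 3.81792e-07 m = 381.8 nm

381.8


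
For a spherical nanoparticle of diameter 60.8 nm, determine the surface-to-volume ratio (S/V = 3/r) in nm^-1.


Radius r = 60.8/2 = 30.4 nm
S/V = 3 / r = 3 / 30.4
S/V = 0.0987 nm^-1

0.0987


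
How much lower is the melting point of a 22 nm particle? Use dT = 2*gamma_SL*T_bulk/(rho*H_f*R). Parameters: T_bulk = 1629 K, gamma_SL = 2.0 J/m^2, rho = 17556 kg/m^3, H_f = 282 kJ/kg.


Radius R = 22/2 = 11 nm = 1.1e-08 m
Convert H_f = 282 kJ/kg = 282000 J/kg
dT = 2 * gamma_SL * T_bulk / (rho * H_f * R)
dT = 2 * 2.0 * 1629 / (17556 * 282000 * 1.1e-08)
dT = 119.7 K

119.7


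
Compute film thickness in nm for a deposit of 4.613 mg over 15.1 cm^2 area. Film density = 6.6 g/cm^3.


Convert: m = 4.613 mg = 4.6130e-06 kg, A = 15.1 cm^2 = 1.5100e-03 m^2, rho = 6.6 g/cm^3 = 6600 kg/m^3
t = m / (A * rho)
t = 4.6130e-06 / (1.5100e-03 * 6600)
t = 4.6287e-07 m = 462.9 nm

462.9


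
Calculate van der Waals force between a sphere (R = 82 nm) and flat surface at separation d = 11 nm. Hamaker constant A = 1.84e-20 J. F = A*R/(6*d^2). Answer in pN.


Convert to SI: R = 82 nm = 8.2e-08 m, d = 11 nm = 1.1e-08 m
F = A * R / (6 * d^2)
F = 1.84e-20 * 8.2e-08 / (6 * (1.1e-08)^2)
F = 2.07824e-12 N = 2.078 pN

2.078


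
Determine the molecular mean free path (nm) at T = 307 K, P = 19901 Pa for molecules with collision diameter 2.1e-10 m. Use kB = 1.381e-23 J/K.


Mean free path: lambda = kB*T / (sqrt(2) * pi * d^2 * P)
lambda = 1.381e-23 * 307 / (sqrt(2) * pi * (2.1e-10)^2 * 19901)
lambda = 1.08731e-06 m
lambda = 1087.31 nm

1087.31


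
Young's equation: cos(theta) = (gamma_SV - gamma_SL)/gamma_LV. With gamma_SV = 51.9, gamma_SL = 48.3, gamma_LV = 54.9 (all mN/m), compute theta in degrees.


cos(theta) = (gamma_SV - gamma_SL) / gamma_LV
cos(theta) = (51.9 - 48.3) / 54.9
cos(theta) = 0.065574
theta = arccos(0.065574) = 86.24 degrees

86.24


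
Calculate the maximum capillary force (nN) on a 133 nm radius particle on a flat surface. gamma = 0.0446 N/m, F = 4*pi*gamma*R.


Convert radius: R = 133 nm = 1.33e-07 m
F = 4 * pi * gamma * R
F = 4 * pi * 0.0446 * 1.33e-07
F = 7.45412e-08 N = 74.5412 nN

74.5412


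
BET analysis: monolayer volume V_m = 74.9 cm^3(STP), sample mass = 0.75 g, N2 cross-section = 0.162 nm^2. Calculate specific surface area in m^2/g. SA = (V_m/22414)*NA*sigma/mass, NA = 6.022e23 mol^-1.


Number of moles in monolayer = V_m / 22414 = 74.9 / 22414 = 0.00334166
Number of molecules = moles * NA = 0.00334166 * 6.022e23
SA = molecules * sigma / mass
SA = (74.9 / 22414) * 6.022e23 * 0.162e-18 / 0.75
SA = 434.7 m^2/g

434.7


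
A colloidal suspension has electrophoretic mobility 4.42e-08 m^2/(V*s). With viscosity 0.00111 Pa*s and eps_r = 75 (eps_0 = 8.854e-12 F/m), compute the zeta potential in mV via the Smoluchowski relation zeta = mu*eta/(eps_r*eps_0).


Smoluchowski equation: zeta = mu * eta / (eps_r * eps_0)
zeta = 4.42e-08 * 0.00111 / (75 * 8.854e-12)
zeta = 0.073883 V = 73.88 mV

73.88


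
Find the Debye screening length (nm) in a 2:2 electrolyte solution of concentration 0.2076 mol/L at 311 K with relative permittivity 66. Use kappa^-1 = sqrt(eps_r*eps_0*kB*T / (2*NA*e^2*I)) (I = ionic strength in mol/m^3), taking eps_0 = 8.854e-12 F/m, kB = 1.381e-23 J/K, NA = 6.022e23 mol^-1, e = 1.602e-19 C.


Ionic strength I = 0.2076 * 2^2 * 1000 = 830.4 mol/m^3
kappa^-1 = sqrt(66 * 8.854e-12 * 1.381e-23 * 311 / (2 * 6.022e23 * (1.602e-19)^2 * 830.4))
kappa^-1 = 0.313 nm

0.313


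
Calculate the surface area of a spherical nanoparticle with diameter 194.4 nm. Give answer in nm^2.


Radius r = 194.4/2 = 97.2 nm
Surface area SA = 4 * pi * r^2
SA = 4 * pi * (97.2)^2
SA = 118725.06 nm^2

118725.06


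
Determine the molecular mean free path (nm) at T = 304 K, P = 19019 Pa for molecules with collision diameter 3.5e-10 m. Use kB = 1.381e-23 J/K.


Mean free path: lambda = kB*T / (sqrt(2) * pi * d^2 * P)
lambda = 1.381e-23 * 304 / (sqrt(2) * pi * (3.5e-10)^2 * 19019)
lambda = 4.05582e-07 m
lambda = 405.58 nm

405.58


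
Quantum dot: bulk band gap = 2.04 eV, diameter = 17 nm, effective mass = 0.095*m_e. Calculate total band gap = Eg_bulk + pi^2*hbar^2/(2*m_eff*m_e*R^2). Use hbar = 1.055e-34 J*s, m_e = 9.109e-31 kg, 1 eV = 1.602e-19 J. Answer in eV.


Radius R = 17/2 nm = 8.5e-09 m
Confinement energy dE = pi^2 * hbar^2 / (2 * m_eff * m_e * R^2)
dE = pi^2 * (1.055e-34)^2 / (2 * 0.095 * 9.109e-31 * (8.5e-09)^2) J, divided by 1.602e-19 J/eV
dE = 0.0548 eV
Total band gap = E_g(bulk) + dE = 2.04 + 0.0548 = 2.0948 eV

2.0948


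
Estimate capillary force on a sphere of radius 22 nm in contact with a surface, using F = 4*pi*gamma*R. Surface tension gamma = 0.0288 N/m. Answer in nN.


Convert radius: R = 22 nm = 2.2e-08 m
F = 4 * pi * gamma * R
F = 4 * pi * 0.0288 * 2.2e-08
F = 7.96205e-09 N = 7.9621 nN

7.9621


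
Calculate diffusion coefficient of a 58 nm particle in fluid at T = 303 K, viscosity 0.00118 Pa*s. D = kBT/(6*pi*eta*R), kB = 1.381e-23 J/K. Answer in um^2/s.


Radius R = 58/2 = 29 nm = 2.9e-08 m
D = kB*T / (6*pi*eta*R)
D = 1.381e-23 * 303 / (6 * pi * 0.00118 * 2.9e-08)
D = 6.48717e-12 m^2/s = 6.487 um^2/s

6.487


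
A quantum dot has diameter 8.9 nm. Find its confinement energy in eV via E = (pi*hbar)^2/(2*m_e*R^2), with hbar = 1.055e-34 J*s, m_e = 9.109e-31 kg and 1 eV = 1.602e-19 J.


Radius R = 8.9/2 = 4.45 nm = 4.45e-09 m
E = (pi * 1.055e-34)^2 / (2 * 9.109e-31 * (4.45e-09)^2)
E(J) = 3.04498e-21
E = E(J) / 1.602e-19 = 0.019 eV

0.019


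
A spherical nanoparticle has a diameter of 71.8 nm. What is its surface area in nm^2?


Radius r = 71.8/2 = 35.9 nm
Surface area SA = 4 * pi * r^2
SA = 4 * pi * (35.9)^2
SA = 16195.66 nm^2

16195.66


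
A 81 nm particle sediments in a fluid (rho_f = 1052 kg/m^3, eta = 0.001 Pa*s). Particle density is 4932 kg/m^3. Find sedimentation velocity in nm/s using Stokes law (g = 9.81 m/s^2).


Radius R = 81/2 nm = 4.05e-08 m
Density difference = 4932 - 1052 = 3880 kg/m^3
v = 2 * R^2 * (rho_p - rho_f) * g / (9 * eta)
v = 2 * (4.05e-08)^2 * 3880 * 9.81 / (9 * 0.001)
v = 1.38739e-08 m/s = 13.8739 nm/s

13.8739


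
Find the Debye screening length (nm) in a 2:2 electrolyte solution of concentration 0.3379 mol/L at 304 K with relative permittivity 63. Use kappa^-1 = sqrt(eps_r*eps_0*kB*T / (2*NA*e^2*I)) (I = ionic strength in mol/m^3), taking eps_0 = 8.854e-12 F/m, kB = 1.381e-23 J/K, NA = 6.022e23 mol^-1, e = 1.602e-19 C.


Ionic strength I = 0.3379 * 2^2 * 1000 = 1351.6 mol/m^3
kappa^-1 = sqrt(63 * 8.854e-12 * 1.381e-23 * 304 / (2 * 6.022e23 * (1.602e-19)^2 * 1351.6))
kappa^-1 = 0.237 nm

0.237


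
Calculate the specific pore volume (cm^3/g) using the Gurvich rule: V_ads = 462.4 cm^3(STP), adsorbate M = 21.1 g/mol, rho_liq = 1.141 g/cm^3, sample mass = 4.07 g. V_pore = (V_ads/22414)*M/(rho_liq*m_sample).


Moles adsorbed n = V_ads / 22414 = 462.4 / 22414 = 2.062996e-02 mol
Liquid volume V_liq = n * M / rho_liq = 2.062996e-02 * 21.1 / 1.141 = 0.38150 cm^3
Specific pore volume V_pore = V_liq / m_sample = 0.38150 / 4.07
V_pore = 0.0937 cm^3/g

0.0937


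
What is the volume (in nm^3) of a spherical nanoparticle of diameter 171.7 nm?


Radius r = 171.7/2 = 85.85 nm
Volume V = (4/3) * pi * r^3
V = (4/3) * pi * (85.85)^3
V = 2650388.31 nm^3

2650388.31


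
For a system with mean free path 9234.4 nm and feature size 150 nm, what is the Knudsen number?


Knudsen number Kn = lambda / L
Kn = 9234.4 / 150
Kn = 61.5627

61.5627


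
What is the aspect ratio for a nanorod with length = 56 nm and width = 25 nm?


Aspect ratio AR = length / diameter
AR = 56 / 25
AR = 2.24

2.24


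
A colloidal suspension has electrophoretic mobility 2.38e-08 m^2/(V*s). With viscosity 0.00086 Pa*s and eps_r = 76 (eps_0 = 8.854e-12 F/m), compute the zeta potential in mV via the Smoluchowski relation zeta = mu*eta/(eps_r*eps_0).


Smoluchowski equation: zeta = mu * eta / (eps_r * eps_0)
zeta = 2.38e-08 * 0.00086 / (76 * 8.854e-12)
zeta = 0.030417 V = 30.42 mV

30.42


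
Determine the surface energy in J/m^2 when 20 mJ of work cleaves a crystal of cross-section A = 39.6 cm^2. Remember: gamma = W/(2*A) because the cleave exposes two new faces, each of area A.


Convert: A = 39.6 cm^2 = 0.00396 m^2, W = 20 mJ = 0.02 J
Cleaving exposes two faces of area A, so total new surface = 2*A and gamma = W / (2*A)
gamma = 0.02 / (2 * 0.00396)
gamma = 2.525 J/m^2

2.525


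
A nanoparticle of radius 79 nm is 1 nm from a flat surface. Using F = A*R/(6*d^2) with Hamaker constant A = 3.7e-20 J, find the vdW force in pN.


Convert to SI: R = 79 nm = 7.9e-08 m, d = 1 nm = 1e-09 m
F = A * R / (6 * d^2)
F = 3.7e-20 * 7.9e-08 / (6 * (1e-09)^2)
F = 4.87167e-10 N = 487.167 pN

487.167


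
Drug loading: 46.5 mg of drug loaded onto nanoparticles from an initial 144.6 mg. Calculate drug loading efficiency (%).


Drug loading efficiency = (drug loaded / drug initial) * 100
DLE = 46.5 / 144.6 * 100
DLE = 0.3216 * 100
DLE = 32.16%

32.16


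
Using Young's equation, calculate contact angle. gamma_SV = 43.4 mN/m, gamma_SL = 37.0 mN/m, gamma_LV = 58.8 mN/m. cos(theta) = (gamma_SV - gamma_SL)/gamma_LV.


cos(theta) = (gamma_SV - gamma_SL) / gamma_LV
cos(theta) = (43.4 - 37.0) / 58.8
cos(theta) = 0.108844
theta = arccos(0.108844) = 83.75 degrees

83.75


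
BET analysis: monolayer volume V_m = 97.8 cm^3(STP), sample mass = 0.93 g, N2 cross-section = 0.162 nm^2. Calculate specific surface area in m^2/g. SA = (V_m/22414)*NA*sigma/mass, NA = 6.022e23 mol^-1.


Number of moles in monolayer = V_m / 22414 = 97.8 / 22414 = 0.00436334
Number of molecules = moles * NA = 0.00436334 * 6.022e23
SA = molecules * sigma / mass
SA = (97.8 / 22414) * 6.022e23 * 0.162e-18 / 0.93
SA = 457.7 m^2/g

457.7


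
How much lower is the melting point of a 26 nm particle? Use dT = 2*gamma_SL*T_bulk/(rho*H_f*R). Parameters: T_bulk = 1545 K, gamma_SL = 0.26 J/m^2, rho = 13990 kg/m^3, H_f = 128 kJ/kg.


Radius R = 26/2 = 13 nm = 1.3e-08 m
Convert H_f = 128 kJ/kg = 128000 J/kg
dT = 2 * gamma_SL * T_bulk / (rho * H_f * R)
dT = 2 * 0.26 * 1545 / (13990 * 128000 * 1.3e-08)
dT = 34.5 K

34.5


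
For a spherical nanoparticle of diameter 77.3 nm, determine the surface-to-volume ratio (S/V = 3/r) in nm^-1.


Radius r = 77.3/2 = 38.65 nm
S/V = 3 / r = 3 / 38.65
S/V = 0.0776 nm^-1

0.0776


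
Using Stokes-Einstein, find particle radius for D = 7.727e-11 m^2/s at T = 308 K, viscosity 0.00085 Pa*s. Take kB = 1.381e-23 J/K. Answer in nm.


Stokes-Einstein: R = kB*T / (6*pi*eta*D)
R = 1.381e-23 * 308 / (6 * pi * 0.00085 * 7.727e-11)
R = 3.43569e-09 m = 3.44 nm

3.44


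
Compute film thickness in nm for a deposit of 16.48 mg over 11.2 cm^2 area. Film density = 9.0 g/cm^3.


Convert: m = 16.48 mg = 1.6480e-05 kg, A = 11.2 cm^2 = 1.1200e-03 m^2, rho = 9.0 g/cm^3 = 9000 kg/m^3
t = m / (A * rho)
t = 1.6480e-05 / (1.1200e-03 * 9000)
t = 1.6349e-06 m = 1634.9 nm

1634.9


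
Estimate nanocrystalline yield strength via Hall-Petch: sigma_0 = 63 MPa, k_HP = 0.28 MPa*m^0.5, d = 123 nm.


d = 123 nm = 1.23e-07 m
sqrt(d) = 0.0003507136
Hall-Petch contribution = k / sqrt(d) = 0.28 / 0.0003507136 = 798.4 MPa
sigma = sigma_0 + k/sqrt(d) = 63 + 798.4 = 861.4 MPa

861.4


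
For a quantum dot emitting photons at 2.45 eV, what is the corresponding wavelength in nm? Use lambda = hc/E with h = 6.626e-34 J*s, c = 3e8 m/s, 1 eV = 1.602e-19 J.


Convert energy: E = 2.45 eV = 2.45 * 1.602e-19 = 3.9249e-19 J
lambda = h*c / E = 6.626e-34 * 3e8 / 3.9249e-19
lambda = 5.06459e-07 m = 506.5 nm

506.5


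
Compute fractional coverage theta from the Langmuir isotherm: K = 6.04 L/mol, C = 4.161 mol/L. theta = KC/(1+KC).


Langmuir isotherm: theta = K*C / (1 + K*C)
K*C = 6.04 * 4.161 = 25.13244
theta = 25.13244 / (1 + 25.13244) = 25.13244 / 26.13244
theta = 0.9617

0.9617


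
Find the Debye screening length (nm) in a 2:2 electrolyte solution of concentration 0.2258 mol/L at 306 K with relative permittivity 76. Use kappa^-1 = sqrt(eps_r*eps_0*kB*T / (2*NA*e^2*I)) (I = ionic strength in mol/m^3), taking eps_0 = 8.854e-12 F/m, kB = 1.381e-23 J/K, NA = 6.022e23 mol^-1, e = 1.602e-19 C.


Ionic strength I = 0.2258 * 2^2 * 1000 = 903.2 mol/m^3
kappa^-1 = sqrt(76 * 8.854e-12 * 1.381e-23 * 306 / (2 * 6.022e23 * (1.602e-19)^2 * 903.2))
kappa^-1 = 0.319 nm

0.319


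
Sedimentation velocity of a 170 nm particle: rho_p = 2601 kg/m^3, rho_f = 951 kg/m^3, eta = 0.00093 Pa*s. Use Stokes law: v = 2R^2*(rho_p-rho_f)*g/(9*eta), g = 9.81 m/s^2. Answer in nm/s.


Radius R = 170/2 nm = 8.5e-08 m
Density difference = 2601 - 951 = 1650 kg/m^3
v = 2 * R^2 * (rho_p - rho_f) * g / (9 * eta)
v = 2 * (8.5e-08)^2 * 1650 * 9.81 / (9 * 0.00093)
v = 2.79444e-08 m/s = 27.9444 nm/s

27.9444


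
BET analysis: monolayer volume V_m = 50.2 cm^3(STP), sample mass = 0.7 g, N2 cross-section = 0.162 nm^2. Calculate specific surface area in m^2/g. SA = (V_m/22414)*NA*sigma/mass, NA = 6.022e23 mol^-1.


Number of moles in monolayer = V_m / 22414 = 50.2 / 22414 = 0.00223967
Number of molecules = moles * NA = 0.00223967 * 6.022e23
SA = molecules * sigma / mass
SA = (50.2 / 22414) * 6.022e23 * 0.162e-18 / 0.7
SA = 312.1 m^2/g

312.1


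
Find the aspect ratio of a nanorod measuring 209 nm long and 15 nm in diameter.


Aspect ratio AR = length / diameter
AR = 209 / 15
AR = 13.93

13.93


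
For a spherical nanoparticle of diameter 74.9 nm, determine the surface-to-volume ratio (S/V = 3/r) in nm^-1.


Radius r = 74.9/2 = 37.45 nm
S/V = 3 / r = 3 / 37.45
S/V = 0.0801 nm^-1

0.0801


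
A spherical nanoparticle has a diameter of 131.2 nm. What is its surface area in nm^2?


Radius r = 131.2/2 = 65.6 nm
Surface area SA = 4 * pi * r^2
SA = 4 * pi * (65.6)^2
SA = 54077.62 nm^2

54077.62


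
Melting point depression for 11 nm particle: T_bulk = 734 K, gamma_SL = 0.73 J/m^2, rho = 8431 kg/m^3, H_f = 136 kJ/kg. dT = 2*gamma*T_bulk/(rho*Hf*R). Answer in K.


Radius R = 11/2 = 5.5 nm = 5.5e-09 m
Convert H_f = 136 kJ/kg = 136000 J/kg
dT = 2 * gamma_SL * T_bulk / (rho * H_f * R)
dT = 2 * 0.73 * 734 / (8431 * 136000 * 5.5e-09)
dT = 169.9 K

169.9


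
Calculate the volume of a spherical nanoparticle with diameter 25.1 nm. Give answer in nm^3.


Radius r = 25.1/2 = 12.55 nm
Volume V = (4/3) * pi * r^3
V = (4/3) * pi * (12.55)^3
V = 8279.8 nm^3

8279.8


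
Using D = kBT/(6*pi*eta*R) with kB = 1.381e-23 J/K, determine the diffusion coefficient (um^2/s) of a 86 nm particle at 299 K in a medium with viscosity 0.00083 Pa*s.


Radius R = 86/2 = 43 nm = 4.3e-08 m
D = kB*T / (6*pi*eta*R)
D = 1.381e-23 * 299 / (6 * pi * 0.00083 * 4.3e-08)
D = 6.13786e-12 m^2/s = 6.138 um^2/s

6.138


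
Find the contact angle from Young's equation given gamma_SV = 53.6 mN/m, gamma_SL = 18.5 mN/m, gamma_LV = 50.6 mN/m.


cos(theta) = (gamma_SV - gamma_SL) / gamma_LV
cos(theta) = (53.6 - 18.5) / 50.6
cos(theta) = 0.693676
theta = arccos(0.693676) = 46.08 degrees

46.08


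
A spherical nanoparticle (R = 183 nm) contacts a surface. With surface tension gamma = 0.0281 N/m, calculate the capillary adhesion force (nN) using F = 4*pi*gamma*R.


Convert radius: R = 183 nm = 1.83e-07 m
F = 4 * pi * gamma * R
F = 4 * pi * 0.0281 * 1.83e-07
F = 6.462e-08 N = 64.62 nN

64.62


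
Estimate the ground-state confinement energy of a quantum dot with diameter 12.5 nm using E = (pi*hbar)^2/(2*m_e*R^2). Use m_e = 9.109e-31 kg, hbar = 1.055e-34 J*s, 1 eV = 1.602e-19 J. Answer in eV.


Radius R = 12.5/2 = 6.25 nm = 6.25e-09 m
E = (pi * 1.055e-34)^2 / (2 * 9.109e-31 * (6.25e-09)^2)
E(J) = 1.54363e-21
E = E(J) / 1.602e-19 = 0.0096 eV

0.0096


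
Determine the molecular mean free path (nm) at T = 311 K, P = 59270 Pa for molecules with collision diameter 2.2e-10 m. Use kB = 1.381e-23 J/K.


Mean free path: lambda = kB*T / (sqrt(2) * pi * d^2 * P)
lambda = 1.381e-23 * 311 / (sqrt(2) * pi * (2.2e-10)^2 * 59270)
lambda = 3.36984e-07 m
lambda = 336.98 nm

336.98


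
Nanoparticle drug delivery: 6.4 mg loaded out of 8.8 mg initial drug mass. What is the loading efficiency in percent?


Drug loading efficiency = (drug loaded / drug initial) * 100
DLE = 6.4 / 8.8 * 100
DLE = 0.7273 * 100
DLE = 72.73%

72.73


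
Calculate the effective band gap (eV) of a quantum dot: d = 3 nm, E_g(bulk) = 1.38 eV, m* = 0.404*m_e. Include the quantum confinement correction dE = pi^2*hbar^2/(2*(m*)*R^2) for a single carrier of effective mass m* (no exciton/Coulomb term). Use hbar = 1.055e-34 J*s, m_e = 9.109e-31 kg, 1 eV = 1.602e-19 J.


Radius R = 3/2 nm = 1.5e-09 m
Confinement energy dE = pi^2 * hbar^2 / (2 * m_eff * m_e * R^2)
dE = pi^2 * (1.055e-34)^2 / (2 * 0.404 * 9.109e-31 * (1.5e-09)^2) J, divided by 1.602e-19 J/eV
dE = 0.4141 eV
Total band gap = E_g(bulk) + dE = 1.38 + 0.4141 = 1.7941 eV

1.7941


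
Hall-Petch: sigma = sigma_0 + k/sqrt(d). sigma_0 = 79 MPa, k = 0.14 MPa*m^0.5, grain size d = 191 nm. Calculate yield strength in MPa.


d = 191 nm = 1.91e-07 m
sqrt(d) = 0.0004370355
Hall-Petch contribution = k / sqrt(d) = 0.14 / 0.0004370355 = 320.3 MPa
sigma = sigma_0 + k/sqrt(d) = 79 + 320.3 = 399.3 MPa

399.3


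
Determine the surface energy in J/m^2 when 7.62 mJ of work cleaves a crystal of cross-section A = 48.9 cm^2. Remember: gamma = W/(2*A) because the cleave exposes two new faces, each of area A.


Convert: A = 48.9 cm^2 = 0.00489 m^2, W = 7.62 mJ = 0.00762 J
Cleaving exposes two faces of area A, so total new surface = 2*A and gamma = W / (2*A)
gamma = 0.00762 / (2 * 0.00489)
gamma = 0.779 J/m^2

0.779


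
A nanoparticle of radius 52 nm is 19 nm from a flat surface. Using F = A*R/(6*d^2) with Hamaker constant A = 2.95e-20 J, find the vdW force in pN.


Convert to SI: R = 52 nm = 5.2e-08 m, d = 19 nm = 1.9e-08 m
F = A * R / (6 * d^2)
F = 2.95e-20 * 5.2e-08 / (6 * (1.9e-08)^2)
F = 7.08218e-13 N = 0.708 pN

0.708


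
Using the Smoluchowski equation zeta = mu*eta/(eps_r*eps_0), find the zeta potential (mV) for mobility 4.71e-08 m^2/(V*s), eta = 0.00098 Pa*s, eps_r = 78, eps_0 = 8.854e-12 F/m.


Smoluchowski equation: zeta = mu * eta / (eps_r * eps_0)
zeta = 4.71e-08 * 0.00098 / (78 * 8.854e-12)
zeta = 0.066836 V = 66.84 mV

66.84


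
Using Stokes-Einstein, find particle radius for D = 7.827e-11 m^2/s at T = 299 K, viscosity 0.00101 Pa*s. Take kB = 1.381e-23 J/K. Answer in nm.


Stokes-Einstein: R = kB*T / (6*pi*eta*D)
R = 1.381e-23 * 299 / (6 * pi * 0.00101 * 7.827e-11)
R = 2.77107e-09 m = 2.77 nm

2.77


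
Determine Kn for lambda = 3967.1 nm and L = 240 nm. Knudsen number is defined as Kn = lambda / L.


Knudsen number Kn = lambda / L
Kn = 3967.1 / 240
Kn = 16.5296

16.5296


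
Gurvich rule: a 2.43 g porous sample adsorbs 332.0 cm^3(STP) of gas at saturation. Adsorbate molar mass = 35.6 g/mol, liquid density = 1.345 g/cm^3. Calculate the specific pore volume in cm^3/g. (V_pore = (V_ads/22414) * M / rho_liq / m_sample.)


Moles adsorbed n = V_ads / 22414 = 332.0 / 22414 = 1.481217e-02 mol
Liquid volume V_liq = n * M / rho_liq = 1.481217e-02 * 35.6 / 1.345 = 0.39205 cm^3
Specific pore volume V_pore = V_liq / m_sample = 0.39205 / 2.43
V_pore = 0.1613 cm^3/g

0.1613


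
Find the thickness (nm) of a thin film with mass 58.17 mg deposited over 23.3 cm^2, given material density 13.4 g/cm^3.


Convert: m = 58.17 mg = 5.8170e-05 kg, A = 23.3 cm^2 = 2.3300e-03 m^2, rho = 13.4 g/cm^3 = 13400 kg/m^3
t = m / (A * rho)
t = 5.8170e-05 / (2.3300e-03 * 13400)
t = 1.8631e-06 m = 1863.1 nm

1863.1


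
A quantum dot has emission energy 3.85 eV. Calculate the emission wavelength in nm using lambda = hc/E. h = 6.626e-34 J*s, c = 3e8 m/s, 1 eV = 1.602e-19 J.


Convert energy: E = 3.85 eV = 3.85 * 1.602e-19 = 6.1677e-19 J
lambda = h*c / E = 6.626e-34 * 3e8 / 6.1677e-19
lambda = 3.22292e-07 m = 322.3 nm

322.3


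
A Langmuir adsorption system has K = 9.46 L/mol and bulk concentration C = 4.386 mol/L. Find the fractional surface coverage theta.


Langmuir isotherm: theta = K*C / (1 + K*C)
K*C = 9.46 * 4.386 = 41.49156
theta = 41.49156 / (1 + 41.49156) = 41.49156 / 42.49156
theta = 0.9765

0.9765


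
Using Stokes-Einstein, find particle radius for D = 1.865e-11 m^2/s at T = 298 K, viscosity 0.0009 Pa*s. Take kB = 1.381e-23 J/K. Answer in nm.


Stokes-Einstein: R = kB*T / (6*pi*eta*D)
R = 1.381e-23 * 298 / (6 * pi * 0.0009 * 1.865e-11)
R = 1.30073e-08 m = 13.01 nm

13.01


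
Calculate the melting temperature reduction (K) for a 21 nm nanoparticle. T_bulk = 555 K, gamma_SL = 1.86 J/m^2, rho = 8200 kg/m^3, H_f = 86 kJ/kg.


Radius R = 21/2 = 10.5 nm = 1.05e-08 m
Convert H_f = 86 kJ/kg = 86000 J/kg
dT = 2 * gamma_SL * T_bulk / (rho * H_f * R)
dT = 2 * 1.86 * 555 / (8200 * 86000 * 1.05e-08)
dT = 278.8 K

278.8


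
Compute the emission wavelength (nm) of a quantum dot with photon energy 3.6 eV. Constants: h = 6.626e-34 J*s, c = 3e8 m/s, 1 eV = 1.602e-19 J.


Convert energy: E = 3.6 eV = 3.6 * 1.602e-19 = 5.7672e-19 J
lambda = h*c / E = 6.626e-34 * 3e8 / 5.7672e-19
lambda = 3.44673e-07 m = 344.7 nm

344.7


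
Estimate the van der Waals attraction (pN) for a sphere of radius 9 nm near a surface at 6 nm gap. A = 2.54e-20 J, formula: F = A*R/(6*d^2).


Convert to SI: R = 9 nm = 9e-09 m, d = 6 nm = 6e-09 m
F = A * R / (6 * d^2)
F = 2.54e-20 * 9e-09 / (6 * (6e-09)^2)
F = 1.05833e-12 N = 1.058 pN

1.058


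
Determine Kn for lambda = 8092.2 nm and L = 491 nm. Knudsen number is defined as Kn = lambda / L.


Knudsen number Kn = lambda / L
Kn = 8092.2 / 491
Kn = 16.4811

16.4811


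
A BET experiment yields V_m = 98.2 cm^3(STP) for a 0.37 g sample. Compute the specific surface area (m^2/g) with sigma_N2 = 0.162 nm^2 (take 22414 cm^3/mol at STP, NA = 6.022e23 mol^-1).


Number of moles in monolayer = V_m / 22414 = 98.2 / 22414 = 0.00438119
Number of molecules = moles * NA = 0.00438119 * 6.022e23
SA = molecules * sigma / mass
SA = (98.2 / 22414) * 6.022e23 * 0.162e-18 / 0.37
SA = 1155.2 m^2/g

1155.2


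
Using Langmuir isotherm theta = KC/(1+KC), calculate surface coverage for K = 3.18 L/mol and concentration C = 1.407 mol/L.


Langmuir isotherm: theta = K*C / (1 + K*C)
K*C = 3.18 * 1.407 = 4.47426
theta = 4.47426 / (1 + 4.47426) = 4.47426 / 5.47426
theta = 0.8173

0.8173


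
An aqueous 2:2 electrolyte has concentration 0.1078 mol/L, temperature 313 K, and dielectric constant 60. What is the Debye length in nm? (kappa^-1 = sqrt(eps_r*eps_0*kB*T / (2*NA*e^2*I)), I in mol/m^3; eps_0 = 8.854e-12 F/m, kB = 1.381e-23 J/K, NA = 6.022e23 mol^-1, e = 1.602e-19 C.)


Ionic strength I = 0.1078 * 2^2 * 1000 = 431.2 mol/m^3
kappa^-1 = sqrt(60 * 8.854e-12 * 1.381e-23 * 313 / (2 * 6.022e23 * (1.602e-19)^2 * 431.2))
kappa^-1 = 0.415 nm

0.415


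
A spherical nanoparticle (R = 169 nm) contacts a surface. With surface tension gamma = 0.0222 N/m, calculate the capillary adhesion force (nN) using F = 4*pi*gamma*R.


Convert radius: R = 169 nm = 1.69e-07 m
F = 4 * pi * gamma * R
F = 4 * pi * 0.0222 * 1.69e-07
F = 4.71465e-08 N = 47.1465 nN

47.1465


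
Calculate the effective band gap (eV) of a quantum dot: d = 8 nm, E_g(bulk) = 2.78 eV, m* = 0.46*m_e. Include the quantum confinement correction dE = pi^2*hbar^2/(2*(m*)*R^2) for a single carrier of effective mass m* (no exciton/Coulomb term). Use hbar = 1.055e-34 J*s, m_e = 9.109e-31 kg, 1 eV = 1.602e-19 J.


Radius R = 8/2 nm = 4e-09 m
Confinement energy dE = pi^2 * hbar^2 / (2 * m_eff * m_e * R^2)
dE = pi^2 * (1.055e-34)^2 / (2 * 0.46 * 9.109e-31 * (4e-09)^2) J, divided by 1.602e-19 J/eV
dE = 0.0511 eV
Total band gap = E_g(bulk) + dE = 2.78 + 0.0511 = 2.8311 eV

2.8311


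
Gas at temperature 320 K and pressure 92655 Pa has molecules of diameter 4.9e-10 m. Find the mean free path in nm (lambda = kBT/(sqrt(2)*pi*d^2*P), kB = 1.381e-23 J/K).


Mean free path: lambda = kB*T / (sqrt(2) * pi * d^2 * P)
lambda = 1.381e-23 * 320 / (sqrt(2) * pi * (4.9e-10)^2 * 92655)
lambda = 4.47113e-08 m
lambda = 44.71 nm

44.71


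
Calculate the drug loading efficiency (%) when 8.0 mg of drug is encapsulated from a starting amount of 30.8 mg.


Drug loading efficiency = (drug loaded / drug initial) * 100
DLE = 8.0 / 30.8 * 100
DLE = 0.2597 * 100
DLE = 25.97%

25.97


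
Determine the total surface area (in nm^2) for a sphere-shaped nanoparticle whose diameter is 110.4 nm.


Radius r = 110.4/2 = 55.2 nm
Surface area SA = 4 * pi * r^2
SA = 4 * pi * (55.2)^2
SA = 38290.23 nm^2

38290.23


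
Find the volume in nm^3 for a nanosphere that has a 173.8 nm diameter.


Radius r = 173.8/2 = 86.9 nm
Volume V = (4/3) * pi * r^3
V = (4/3) * pi * (86.9)^3
V = 2748830.36 nm^3

2748830.36


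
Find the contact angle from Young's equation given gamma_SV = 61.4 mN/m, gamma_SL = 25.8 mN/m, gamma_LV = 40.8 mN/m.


cos(theta) = (gamma_SV - gamma_SL) / gamma_LV
cos(theta) = (61.4 - 25.8) / 40.8
cos(theta) = 0.872549
theta = arccos(0.872549) = 29.24 degrees

29.24


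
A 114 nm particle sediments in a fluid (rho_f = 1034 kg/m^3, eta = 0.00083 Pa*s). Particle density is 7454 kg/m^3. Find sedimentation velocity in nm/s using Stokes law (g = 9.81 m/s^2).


Radius R = 114/2 nm = 5.7e-08 m
Density difference = 7454 - 1034 = 6420 kg/m^3
v = 2 * R^2 * (rho_p - rho_f) * g / (9 * eta)
v = 2 * (5.7e-08)^2 * 6420 * 9.81 / (9 * 0.00083)
v = 5.47852e-08 m/s = 54.7852 nm/s

54.7852


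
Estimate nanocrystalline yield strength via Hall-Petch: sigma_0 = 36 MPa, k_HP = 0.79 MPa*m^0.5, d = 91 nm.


d = 91 nm = 9.1e-08 m
sqrt(d) = 0.0003016621
Hall-Petch contribution = k / sqrt(d) = 0.79 / 0.0003016621 = 2618.8 MPa
sigma = sigma_0 + k/sqrt(d) = 36 + 2618.8 = 2654.8 MPa

2654.8


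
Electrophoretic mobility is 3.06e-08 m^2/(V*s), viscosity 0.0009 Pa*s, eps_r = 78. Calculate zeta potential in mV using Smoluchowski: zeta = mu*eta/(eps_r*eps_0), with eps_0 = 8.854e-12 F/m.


Smoluchowski equation: zeta = mu * eta / (eps_r * eps_0)
zeta = 3.06e-08 * 0.0009 / (78 * 8.854e-12)
zeta = 0.039878 V = 39.88 mV

39.88


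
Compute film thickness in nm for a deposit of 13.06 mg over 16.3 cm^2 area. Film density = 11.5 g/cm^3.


Convert: m = 13.06 mg = 1.3060e-05 kg, A = 16.3 cm^2 = 1.6300e-03 m^2, rho = 11.5 g/cm^3 = 11500 kg/m^3
t = m / (A * rho)
t = 1.3060e-05 / (1.6300e-03 * 11500)
t = 6.9672e-07 m = 696.7 nm

696.7


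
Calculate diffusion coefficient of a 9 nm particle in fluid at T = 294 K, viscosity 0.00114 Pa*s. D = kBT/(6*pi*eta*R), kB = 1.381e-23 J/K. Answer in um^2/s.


Radius R = 9/2 = 4.5 nm = 4.5e-09 m
D = kB*T / (6*pi*eta*R)
D = 1.381e-23 * 294 / (6 * pi * 0.00114 * 4.5e-09)
D = 4.19877e-11 m^2/s = 41.988 um^2/s

41.988


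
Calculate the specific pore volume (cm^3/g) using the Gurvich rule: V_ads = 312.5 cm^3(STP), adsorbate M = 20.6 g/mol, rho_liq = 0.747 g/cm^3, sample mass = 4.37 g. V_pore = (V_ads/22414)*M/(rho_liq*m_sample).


Moles adsorbed n = V_ads / 22414 = 312.5 / 22414 = 1.394218e-02 mol
Liquid volume V_liq = n * M / rho_liq = 1.394218e-02 * 20.6 / 0.747 = 0.38448 cm^3
Specific pore volume V_pore = V_liq / m_sample = 0.38448 / 4.37
V_pore = 0.088 cm^3/g

0.088
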